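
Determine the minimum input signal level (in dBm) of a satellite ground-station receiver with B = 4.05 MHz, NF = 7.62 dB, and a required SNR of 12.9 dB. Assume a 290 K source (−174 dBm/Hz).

−87.4 dBm

Sensitivity = −174 + 10 log₁₀(B) + NF + SNR_min
= −174 + 66.07 + 7.62 + 12.9
= −87.41 dBm → −87.4 dBm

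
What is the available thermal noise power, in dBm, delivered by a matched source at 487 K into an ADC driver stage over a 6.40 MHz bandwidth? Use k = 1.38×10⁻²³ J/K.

P_n = kTB = 1.38×10⁻²³ × 487 × 6.40×10⁶ = 4.30×10⁻¹⁴ W
In dBm: 10 log₁₀(4.30×10⁻¹⁴ / 10⁻³) = −103.7 dBm

−103.7 dBm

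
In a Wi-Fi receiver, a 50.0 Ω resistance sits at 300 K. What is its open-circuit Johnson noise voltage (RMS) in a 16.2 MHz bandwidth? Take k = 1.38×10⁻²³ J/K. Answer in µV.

3.66 µV

V_n = √(4kTRB)
4kTRB = 4 × 1.38×10⁻²³ × 300 × 5.00×10¹ × 1.62×10⁷ = 1.34×10⁻¹¹ V²
V_n = √(1.34×10⁻¹¹) = 3.66×10⁻⁶ V = 3.66 µV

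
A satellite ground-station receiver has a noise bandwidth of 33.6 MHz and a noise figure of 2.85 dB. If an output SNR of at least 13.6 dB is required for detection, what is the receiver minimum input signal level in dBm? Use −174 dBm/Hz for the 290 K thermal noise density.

−82.3 dBm

Sensitivity = −174 + 10 log₁₀(B) + NF + SNR_min
= −174 + 75.26 + 2.85 + 13.6
= −82.29 dBm → −82.3 dBm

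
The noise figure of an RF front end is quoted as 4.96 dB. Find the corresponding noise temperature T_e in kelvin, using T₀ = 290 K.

F = 10^(4.96/10) = 3.13329
T_e = (F − 1)·T₀ = (3.13329 − 1) × 290 = 619 K

619 K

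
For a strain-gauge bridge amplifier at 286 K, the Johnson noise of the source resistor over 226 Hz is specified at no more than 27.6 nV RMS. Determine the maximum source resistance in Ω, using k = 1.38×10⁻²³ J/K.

Johnson–Nyquist: V_n = √(4kTRB) ⇒ R = V_n² / (4kTB)
4kTB = 4 × 1.38×10⁻²³ × 286 × 2.26×10² = 3.57×10⁻¹⁸
R = (2.76×10⁻⁸)² / 3.57×10⁻¹⁸ = 2.14×10² Ω = 214 Ω

214 Ω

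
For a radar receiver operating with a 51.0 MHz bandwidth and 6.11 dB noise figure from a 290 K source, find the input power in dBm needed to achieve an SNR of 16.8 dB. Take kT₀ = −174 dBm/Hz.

−74.0 dBm

Sensitivity = −174 + 10 log₁₀(B) + NF + SNR_min
= −174 + 77.08 + 6.11 + 16.8
= −74.01 dBm → −74.0 dBm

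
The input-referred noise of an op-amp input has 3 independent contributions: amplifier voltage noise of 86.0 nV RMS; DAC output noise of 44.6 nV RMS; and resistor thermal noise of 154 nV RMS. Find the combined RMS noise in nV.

182 nV

Uncorrelated sources add in power (mean-square): V_tot = √(ΣV_i²)
V_tot = √[(8.60×10⁻⁸)² + (4.46×10⁻⁸)² + (1.54×10⁻⁷)²] = 1.82×10⁻⁷ V = 182 nV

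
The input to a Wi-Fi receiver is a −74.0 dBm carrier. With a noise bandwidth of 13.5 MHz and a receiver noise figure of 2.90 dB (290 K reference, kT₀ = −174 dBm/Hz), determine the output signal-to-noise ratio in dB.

Noise floor: N = −174 + 10 log₁₀(B) + NF
10 log₁₀(1.35×10⁷) = 71.3 dB
N = −174 + 71.3 + 2.90 = −99.80 dBm
SNR = P_sig − N = −74.0 − (−99.80) = 25.80 dB → 25.8 dB

25.8 dB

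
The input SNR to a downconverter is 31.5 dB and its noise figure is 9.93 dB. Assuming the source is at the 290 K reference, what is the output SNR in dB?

21.57 dB

By definition F = SNR_in/SNR_out, so in dB: SNR_out = SNR_in − NF
SNR_out = 31.5 − 9.93 = 21.57 dB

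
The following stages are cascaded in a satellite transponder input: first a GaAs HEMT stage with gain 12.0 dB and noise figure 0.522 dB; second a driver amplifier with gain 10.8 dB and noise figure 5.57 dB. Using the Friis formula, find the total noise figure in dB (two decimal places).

Convert to linear (a loss of L dB is a gain of −L dB): F_i = 10^(NF_i/10), G_i = 10^(G_i,dB/10)
  Stage 1: F_1 = 10^(0.522/10) = 1.128, G_1 = 10^(12.0/10) = 15.85
  Stage 2: F_2 = 10^(5.57/10) = 3.606, G_2 = 10^(10.8/10) = 12.02
Friis cascade:
  F = 1.128 + (3.606 − 1)/15.85 = 1.292
NF = 10 log₁₀(1.292) = 1.11 dB

1.11 dB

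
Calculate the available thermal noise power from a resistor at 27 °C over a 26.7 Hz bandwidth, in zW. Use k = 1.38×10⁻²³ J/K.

T = 27 °C + 273.15 = 300.15 K
P_n = kTB = 1.38×10⁻²³ × 300.15 × 2.67×10¹ = 1.11×10⁻¹⁹ W = 111 zW

111 zW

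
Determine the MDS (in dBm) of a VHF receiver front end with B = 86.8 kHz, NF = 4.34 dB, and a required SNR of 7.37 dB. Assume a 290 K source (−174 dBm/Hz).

Sensitivity = −174 + 10 log₁₀(B) + NF + SNR_min
= −174 + 49.39 + 4.34 + 7.37
= −112.90 dBm → −112.9 dBm

−112.9 dBm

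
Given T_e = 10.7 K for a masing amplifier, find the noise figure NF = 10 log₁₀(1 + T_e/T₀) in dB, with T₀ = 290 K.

0.157 dB

F = 1 + T_e/T₀ = 1 + 10.7/290 = 1.0369
NF = 10 log₁₀(1.0369) = 0.157 dB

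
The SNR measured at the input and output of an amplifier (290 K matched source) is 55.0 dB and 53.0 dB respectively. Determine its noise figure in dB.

NF (dB) = SNR_in(dB) − SNR_out(dB) when the source is at T₀
NF = 55.0 − 53.0 = 2.0 dB

2.0 dB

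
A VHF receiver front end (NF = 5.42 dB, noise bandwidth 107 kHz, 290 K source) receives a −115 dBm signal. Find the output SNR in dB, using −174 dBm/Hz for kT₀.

Noise floor: N = −174 + 10 log₁₀(B) + NF
10 log₁₀(1.07×10⁵) = 50.29 dB
N = −174 + 50.29 + 5.42 = −118.29 dBm
SNR = P_sig − N = −115 − (−118.29) = 3.29 dB → 3.3 dB

3.3 dB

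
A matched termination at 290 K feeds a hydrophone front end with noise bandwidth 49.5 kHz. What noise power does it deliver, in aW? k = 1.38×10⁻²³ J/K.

P_n = kTB = 1.38×10⁻²³ × 290 × 4.95×10⁴ = 1.98×10⁻¹⁶ W = 198 aW

198 aW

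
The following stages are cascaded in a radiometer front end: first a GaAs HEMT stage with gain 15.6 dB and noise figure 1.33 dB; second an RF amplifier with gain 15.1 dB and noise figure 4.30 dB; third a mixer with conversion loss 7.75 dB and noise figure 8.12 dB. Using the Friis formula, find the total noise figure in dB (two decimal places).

1.49 dB

Convert to linear (a loss of L dB is a gain of −L dB): F_i = 10^(NF_i/10), G_i = 10^(G_i,dB/10)
  Stage 1: F_1 = 10^(1.33/10) = 1.358, G_1 = 10^(15.6/10) = 36.31
  Stage 2: F_2 = 10^(4.30/10) = 2.692, G_2 = 10^(15.1/10) = 32.36
  Stage 3: F_3 = 10^(8.12/10) = 6.486, G_3 = 10^(−7.75/10) = 0.1679
Friis cascade:
  F = 1.358 + (2.692 − 1)/36.31 + (6.486 − 1)/1175 = 1.410
NF = 10 log₁₀(1.410) = 1.49 dB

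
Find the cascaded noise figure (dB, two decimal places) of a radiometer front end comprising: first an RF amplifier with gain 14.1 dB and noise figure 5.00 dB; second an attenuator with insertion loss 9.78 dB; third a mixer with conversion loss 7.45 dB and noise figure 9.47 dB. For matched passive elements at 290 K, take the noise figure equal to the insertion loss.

8.06 dB

Convert to linear (a loss of L dB is a gain of −L dB): F_i = 10^(NF_i/10), G_i = 10^(G_i,dB/10)
  Stage 1: F_1 = 10^(5.00/10) = 3.162, G_1 = 10^(14.1/10) = 25.70
  Stage 2: F_2 = 10^(9.78/10) = 9.506, G_2 = 10^(−9.78/10) = 0.1052
  Stage 3: F_3 = 10^(9.47/10) = 8.851, G_3 = 10^(−7.45/10) = 0.1799
Friis cascade:
  F = 3.162 + (9.506 − 1)/25.70 + (8.851 − 1)/2.704 = 6.397
NF = 10 log₁₀(6.397) = 8.06 dB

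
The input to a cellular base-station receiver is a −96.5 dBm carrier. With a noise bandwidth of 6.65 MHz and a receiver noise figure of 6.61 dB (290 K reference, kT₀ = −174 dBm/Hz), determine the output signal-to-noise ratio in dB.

2.7 dB

Noise floor: N = −174 + 10 log₁₀(B) + NF
10 log₁₀(6.65×10⁶) = 68.23 dB
N = −174 + 68.23 + 6.61 = −99.16 dBm
SNR = P_sig − N = −96.5 − (−99.16) = 2.66 dB → 2.7 dB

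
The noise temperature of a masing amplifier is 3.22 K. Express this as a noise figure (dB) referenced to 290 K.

F = 1 + T_e/T₀ = 1 + 3.22/290 = 1.0111
NF = 10 log₁₀(1.0111) = 0.048 dB

0.048 dB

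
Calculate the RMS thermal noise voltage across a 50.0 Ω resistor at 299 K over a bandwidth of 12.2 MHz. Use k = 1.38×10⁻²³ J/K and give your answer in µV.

V_n = √(4kTRB)
4kTRB = 4 × 1.38×10⁻²³ × 299 × 5.00×10¹ × 1.22×10⁷ = 1.01×10⁻¹¹ V²
V_n = √(1.01×10⁻¹¹) = 3.17×10⁻⁶ V = 3.17 µV

3.17 µV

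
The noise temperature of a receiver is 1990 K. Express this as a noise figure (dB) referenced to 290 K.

8.96 dB

F = 1 + T_e/T₀ = 1 + 1990/290 = 7.86207
NF = 10 log₁₀(7.86207) = 8.96 dB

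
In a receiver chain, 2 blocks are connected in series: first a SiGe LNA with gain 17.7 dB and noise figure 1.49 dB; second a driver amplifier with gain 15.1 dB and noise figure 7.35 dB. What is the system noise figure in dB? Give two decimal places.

Convert to linear (a loss of L dB is a gain of −L dB): F_i = 10^(NF_i/10), G_i = 10^(G_i,dB/10)
  Stage 1: F_1 = 10^(1.49/10) = 1.409, G_1 = 10^(17.7/10) = 58.88
  Stage 2: F_2 = 10^(7.35/10) = 5.433, G_2 = 10^(15.1/10) = 32.36
Friis cascade:
  F = 1.409 + (5.433 − 1)/58.88 = 1.485
NF = 10 log₁₀(1.485) = 1.72 dB

1.72 dB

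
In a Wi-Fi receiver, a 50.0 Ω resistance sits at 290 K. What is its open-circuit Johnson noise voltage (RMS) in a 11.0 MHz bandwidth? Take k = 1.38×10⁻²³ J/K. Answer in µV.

2.97 µV

V_n = √(4kTRB)
4kTRB = 4 × 1.38×10⁻²³ × 290 × 5.00×10¹ × 1.10×10⁷ = 8.80×10⁻¹² V²
V_n = √(8.80×10⁻¹²) = 2.97×10⁻⁶ V = 2.97 µV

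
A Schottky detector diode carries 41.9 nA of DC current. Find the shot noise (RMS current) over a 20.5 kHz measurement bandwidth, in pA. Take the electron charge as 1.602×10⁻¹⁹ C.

I_n = √(2qI·B)
2qI·B = 2 × 1.602×10⁻¹⁹ × 4.19×10⁻⁸ × 2.05×10⁴ = 2.75×10⁻²² A²
I_n = √(2.75×10⁻²²) = 1.66×10⁻¹¹ A = 16.6 pA

16.6 pA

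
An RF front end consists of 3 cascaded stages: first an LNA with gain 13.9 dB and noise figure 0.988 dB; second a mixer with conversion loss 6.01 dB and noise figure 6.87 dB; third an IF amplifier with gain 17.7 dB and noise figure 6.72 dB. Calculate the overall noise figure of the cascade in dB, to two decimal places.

3.04 dB

Convert to linear (a loss of L dB is a gain of −L dB): F_i = 10^(NF_i/10), G_i = 10^(G_i,dB/10)
  Stage 1: F_1 = 10^(0.988/10) = 1.255, G_1 = 10^(13.9/10) = 24.55
  Stage 2: F_2 = 10^(6.87/10) = 4.864, G_2 = 10^(−6.01/10) = 0.2506
  Stage 3: F_3 = 10^(6.72/10) = 4.699, G_3 = 10^(17.7/10) = 58.88
Friis cascade:
  F = 1.255 + (4.864 − 1)/24.55 + (4.699 − 1)/6.152 = 2.014
NF = 10 log₁₀(2.014) = 3.04 dB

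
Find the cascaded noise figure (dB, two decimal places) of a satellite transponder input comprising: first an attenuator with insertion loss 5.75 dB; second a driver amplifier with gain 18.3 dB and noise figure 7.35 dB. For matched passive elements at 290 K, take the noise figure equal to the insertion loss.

13.10 dB

Convert to linear (a loss of L dB is a gain of −L dB): F_i = 10^(NF_i/10), G_i = 10^(G_i,dB/10)
  Stage 1: F_1 = 10^(5.75/10) = 3.758, G_1 = 10^(−5.75/10) = 0.2661
  Stage 2: F_2 = 10^(7.35/10) = 5.433, G_2 = 10^(18.3/10) = 67.61
Friis cascade:
  F = 3.758 + (5.433 − 1)/0.2661 = 20.42
NF = 10 log₁₀(20.42) = 13.10 dB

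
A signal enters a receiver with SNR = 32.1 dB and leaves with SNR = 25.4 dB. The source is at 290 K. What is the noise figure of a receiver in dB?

6.7 dB

NF (dB) = SNR_in(dB) − SNR_out(dB) when the source is at T₀
NF = 32.1 − 25.4 = 6.7 dB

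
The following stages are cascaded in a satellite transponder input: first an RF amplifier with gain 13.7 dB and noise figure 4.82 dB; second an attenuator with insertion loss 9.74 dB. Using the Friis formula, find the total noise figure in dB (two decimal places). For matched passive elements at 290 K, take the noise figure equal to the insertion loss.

Convert to linear (a loss of L dB is a gain of −L dB): F_i = 10^(NF_i/10), G_i = 10^(G_i,dB/10)
  Stage 1: F_1 = 10^(4.82/10) = 3.034, G_1 = 10^(13.7/10) = 23.44
  Stage 2: F_2 = 10^(9.74/10) = 9.419, G_2 = 10^(−9.74/10) = 0.1062
Friis cascade:
  F = 3.034 + (9.419 − 1)/23.44 = 3.393
NF = 10 log₁₀(3.393) = 5.31 dB

5.31 dB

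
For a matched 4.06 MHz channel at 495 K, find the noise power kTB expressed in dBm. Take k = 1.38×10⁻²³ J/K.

P_n = kTB = 1.38×10⁻²³ × 495 × 4.06×10⁶ = 2.77×10⁻¹⁴ W
In dBm: 10 log₁₀(2.77×10⁻¹⁴ / 10⁻³) = −105.6 dBm

−105.6 dBm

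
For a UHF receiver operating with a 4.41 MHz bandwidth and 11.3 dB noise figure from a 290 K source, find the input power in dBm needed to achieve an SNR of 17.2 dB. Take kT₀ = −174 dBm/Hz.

−79.1 dBm

Sensitivity = −174 + 10 log₁₀(B) + NF + SNR_min
= −174 + 66.44 + 11.3 + 17.2
= −79.06 dBm → −79.1 dBm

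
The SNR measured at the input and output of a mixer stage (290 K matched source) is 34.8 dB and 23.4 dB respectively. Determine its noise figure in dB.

11.4 dB

NF (dB) = SNR_in(dB) − SNR_out(dB) when the source is at T₀
NF = 34.8 − 23.4 = 11.4 dB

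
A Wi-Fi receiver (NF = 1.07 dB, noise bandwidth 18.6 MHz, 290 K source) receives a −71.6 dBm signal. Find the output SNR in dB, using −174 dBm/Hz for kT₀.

28.6 dB

Noise floor: N = −174 + 10 log₁₀(B) + NF
10 log₁₀(1.86×10⁷) = 72.7 dB
N = −174 + 72.7 + 1.07 = −100.23 dBm
SNR = P_sig − N = −71.6 − (−100.23) = 28.63 dB → 28.6 dB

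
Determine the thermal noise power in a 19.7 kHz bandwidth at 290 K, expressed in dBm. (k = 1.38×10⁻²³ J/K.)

−131.0 dBm

P_n = kTB = 1.38×10⁻²³ × 290 × 1.97×10⁴ = 7.88×10⁻¹⁷ W
In dBm: 10 log₁₀(7.88×10⁻¹⁷ / 10⁻³) = −131.0 dBm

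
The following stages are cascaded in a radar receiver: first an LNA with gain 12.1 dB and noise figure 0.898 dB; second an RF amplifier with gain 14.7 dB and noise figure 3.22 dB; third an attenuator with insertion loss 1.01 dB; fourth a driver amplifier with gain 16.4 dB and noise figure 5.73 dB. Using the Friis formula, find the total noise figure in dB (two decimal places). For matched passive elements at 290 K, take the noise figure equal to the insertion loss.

1.16 dB

Convert to linear (a loss of L dB is a gain of −L dB): F_i = 10^(NF_i/10), G_i = 10^(G_i,dB/10)
  Stage 1: F_1 = 10^(0.898/10) = 1.230, G_1 = 10^(12.1/10) = 16.22
  Stage 2: F_2 = 10^(3.22/10) = 2.099, G_2 = 10^(14.7/10) = 29.51
  Stage 3: F_3 = 10^(1.01/10) = 1.262, G_3 = 10^(−1.01/10) = 0.7925
  Stage 4: F_4 = 10^(5.73/10) = 3.741, G_4 = 10^(16.4/10) = 43.65
Friis cascade:
  F = 1.230 + (2.099 − 1)/16.22 + (1.262 − 1)/478.6 + (3.741 − 1)/379.3 = 1.305
NF = 10 log₁₀(1.305) = 1.16 dB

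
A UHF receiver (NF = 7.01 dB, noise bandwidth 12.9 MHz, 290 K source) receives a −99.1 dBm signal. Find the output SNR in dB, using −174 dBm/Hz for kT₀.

Noise floor: N = −174 + 10 log₁₀(B) + NF
10 log₁₀(1.29×10⁷) = 71.11 dB
N = −174 + 71.11 + 7.01 = −95.88 dBm
SNR = P_sig − N = −99.1 − (−95.88) = −3.22 dB → −3.2 dB

−3.2 dB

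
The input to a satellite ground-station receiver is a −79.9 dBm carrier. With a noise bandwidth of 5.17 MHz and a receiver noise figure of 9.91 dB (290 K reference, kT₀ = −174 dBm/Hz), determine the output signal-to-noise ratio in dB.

17.1 dB

Noise floor: N = −174 + 10 log₁₀(B) + NF
10 log₁₀(5.17×10⁶) = 67.13 dB
N = −174 + 67.13 + 9.91 = −96.96 dBm
SNR = P_sig − N = −79.9 − (−96.96) = 17.06 dB → 17.1 dB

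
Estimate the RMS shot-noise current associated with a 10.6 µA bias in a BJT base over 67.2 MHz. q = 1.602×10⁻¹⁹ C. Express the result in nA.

15.1 nA

I_n = √(2qI·B)
2qI·B = 2 × 1.602×10⁻¹⁹ × 1.06×10⁻⁵ × 6.72×10⁷ = 2.28×10⁻¹⁶ A²
I_n = √(2.28×10⁻¹⁶) = 1.51×10⁻⁸ A = 15.1 nA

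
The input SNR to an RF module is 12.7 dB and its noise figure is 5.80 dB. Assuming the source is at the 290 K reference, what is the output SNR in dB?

6.90 dB

By definition F = SNR_in/SNR_out, so in dB: SNR_out = SNR_in − NF
SNR_out = 12.7 − 5.80 = 6.90 dB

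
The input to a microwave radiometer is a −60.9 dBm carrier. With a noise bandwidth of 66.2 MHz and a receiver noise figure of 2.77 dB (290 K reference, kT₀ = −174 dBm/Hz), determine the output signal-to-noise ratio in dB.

32.1 dB

Noise floor: N = −174 + 10 log₁₀(B) + NF
10 log₁₀(6.62×10⁷) = 78.21 dB
N = −174 + 78.21 + 2.77 = −93.02 dBm
SNR = P_sig − N = −60.9 − (−93.02) = 32.12 dB → 32.1 dB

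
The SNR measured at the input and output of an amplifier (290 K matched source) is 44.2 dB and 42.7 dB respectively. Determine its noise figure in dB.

1.5 dB

NF (dB) = SNR_in(dB) − SNR_out(dB) when the source is at T₀
NF = 44.2 − 42.7 = 1.5 dB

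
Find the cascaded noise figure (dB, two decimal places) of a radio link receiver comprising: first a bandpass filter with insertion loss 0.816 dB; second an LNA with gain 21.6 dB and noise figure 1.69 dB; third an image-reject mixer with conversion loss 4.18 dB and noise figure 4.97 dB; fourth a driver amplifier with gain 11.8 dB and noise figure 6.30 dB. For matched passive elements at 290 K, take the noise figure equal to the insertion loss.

Convert to linear (a loss of L dB is a gain of −L dB): F_i = 10^(NF_i/10), G_i = 10^(G_i,dB/10)
  Stage 1: F_1 = 10^(0.816/10) = 1.207, G_1 = 10^(−0.816/10) = 0.8287
  Stage 2: F_2 = 10^(1.69/10) = 1.476, G_2 = 10^(21.6/10) = 144.5
  Stage 3: F_3 = 10^(4.97/10) = 3.141, G_3 = 10^(−4.18/10) = 0.3819
  Stage 4: F_4 = 10^(6.30/10) = 4.266, G_4 = 10^(11.8/10) = 15.14
Friis cascade:
  F = 1.207 + (1.476 − 1)/0.8287 + (3.141 − 1)/119.8 + (4.266 − 1)/45.75 = 1.870
NF = 10 log₁₀(1.870) = 2.72 dB

2.72 dB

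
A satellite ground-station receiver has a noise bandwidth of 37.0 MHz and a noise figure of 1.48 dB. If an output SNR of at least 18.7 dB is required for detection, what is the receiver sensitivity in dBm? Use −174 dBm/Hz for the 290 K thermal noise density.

−78.1 dBm

Sensitivity = −174 + 10 log₁₀(B) + NF + SNR_min
= −174 + 75.68 + 1.48 + 18.7
= −78.14 dBm → −78.1 dBm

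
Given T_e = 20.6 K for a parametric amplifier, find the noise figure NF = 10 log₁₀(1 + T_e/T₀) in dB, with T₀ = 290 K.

0.298 dB

F = 1 + T_e/T₀ = 1 + 20.6/290 = 1.07103
NF = 10 log₁₀(1.07103) = 0.298 dB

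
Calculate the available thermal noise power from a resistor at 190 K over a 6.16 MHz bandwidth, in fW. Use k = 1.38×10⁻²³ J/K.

P_n = kTB = 1.38×10⁻²³ × 190 × 6.16×10⁶ = 1.62×10⁻¹⁴ W = 16.2 fW

16.2 fW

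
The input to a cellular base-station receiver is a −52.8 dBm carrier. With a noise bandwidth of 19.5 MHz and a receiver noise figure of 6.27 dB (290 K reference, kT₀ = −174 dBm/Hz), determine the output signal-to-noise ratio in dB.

Noise floor: N = −174 + 10 log₁₀(B) + NF
10 log₁₀(1.95×10⁷) = 72.9 dB
N = −174 + 72.9 + 6.27 = −94.83 dBm
SNR = P_sig − N = −52.8 − (−94.83) = 42.03 dB → 42.0 dB

42.0 dB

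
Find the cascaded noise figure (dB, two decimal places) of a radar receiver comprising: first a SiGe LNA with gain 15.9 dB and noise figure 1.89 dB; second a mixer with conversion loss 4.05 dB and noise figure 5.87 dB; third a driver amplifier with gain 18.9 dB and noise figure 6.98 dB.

Convert to linear (a loss of L dB is a gain of −L dB): F_i = 10^(NF_i/10), G_i = 10^(G_i,dB/10)
  Stage 1: F_1 = 10^(1.89/10) = 1.545, G_1 = 10^(15.9/10) = 38.90
  Stage 2: F_2 = 10^(5.87/10) = 3.864, G_2 = 10^(−4.05/10) = 0.3936
  Stage 3: F_3 = 10^(6.98/10) = 4.989, G_3 = 10^(18.9/10) = 77.62
Friis cascade:
  F = 1.545 + (3.864 − 1)/38.90 + (4.989 − 1)/15.31 = 1.879
NF = 10 log₁₀(1.879) = 2.74 dB

2.74 dB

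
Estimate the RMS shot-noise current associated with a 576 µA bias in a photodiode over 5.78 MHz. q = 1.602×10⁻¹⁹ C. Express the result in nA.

I_n = √(2qI·B)
2qI·B = 2 × 1.602×10⁻¹⁹ × 5.76×10⁻⁴ × 5.78×10⁶ = 1.07×10⁻¹⁵ A²
I_n = √(1.07×10⁻¹⁵) = 3.27×10⁻⁸ A = 32.7 nA

32.7 nA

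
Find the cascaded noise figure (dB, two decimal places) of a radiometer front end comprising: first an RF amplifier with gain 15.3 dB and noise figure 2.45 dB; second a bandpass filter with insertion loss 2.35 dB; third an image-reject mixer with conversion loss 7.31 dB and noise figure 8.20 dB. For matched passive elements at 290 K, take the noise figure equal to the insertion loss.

Convert to linear (a loss of L dB is a gain of −L dB): F_i = 10^(NF_i/10), G_i = 10^(G_i,dB/10)
  Stage 1: F_1 = 10^(2.45/10) = 1.758, G_1 = 10^(15.3/10) = 33.88
  Stage 2: F_2 = 10^(2.35/10) = 1.718, G_2 = 10^(−2.35/10) = 0.5821
  Stage 3: F_3 = 10^(8.20/10) = 6.607, G_3 = 10^(−7.31/10) = 0.1858
Friis cascade:
  F = 1.758 + (1.718 − 1)/33.88 + (6.607 − 1)/19.72 = 2.063
NF = 10 log₁₀(2.063) = 3.15 dB

3.15 dB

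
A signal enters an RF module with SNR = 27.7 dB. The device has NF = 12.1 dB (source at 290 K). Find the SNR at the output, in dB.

By definition F = SNR_in/SNR_out, so in dB: SNR_out = SNR_in − NF
SNR_out = 27.7 − 12.1 = 15.6 dB

15.6 dB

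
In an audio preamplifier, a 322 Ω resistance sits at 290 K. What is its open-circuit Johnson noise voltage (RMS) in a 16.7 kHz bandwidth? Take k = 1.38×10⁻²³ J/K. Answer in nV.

V_n = √(4kTRB)
4kTRB = 4 × 1.38×10⁻²³ × 290 × 3.22×10² × 1.67×10⁴ = 8.61×10⁻¹⁴ V²
V_n = √(8.61×10⁻¹⁴) = 2.93×10⁻⁷ V = 293 nV

293 nV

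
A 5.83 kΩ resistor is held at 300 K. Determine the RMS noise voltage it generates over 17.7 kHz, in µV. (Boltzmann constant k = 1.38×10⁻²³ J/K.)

1.31 µV

V_n = √(4kTRB)
4kTRB = 4 × 1.38×10⁻²³ × 300 × 5.83×10³ × 1.77×10⁴ = 1.71×10⁻¹² V²
V_n = √(1.71×10⁻¹²) = 1.31×10⁻⁶ V = 1.31 µV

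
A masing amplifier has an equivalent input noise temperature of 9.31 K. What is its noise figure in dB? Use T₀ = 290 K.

0.137 dB

F = 1 + T_e/T₀ = 1 + 9.31/290 = 1.0321
NF = 10 log₁₀(1.0321) = 0.137 dB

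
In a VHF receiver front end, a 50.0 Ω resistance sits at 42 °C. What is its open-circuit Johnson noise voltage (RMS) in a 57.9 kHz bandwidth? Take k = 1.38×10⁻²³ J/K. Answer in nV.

224 nV

T = 42 °C + 273.15 = 315.15 K
V_n = √(4kTRB)
4kTRB = 4 × 1.38×10⁻²³ × 315.15 × 5.00×10¹ × 5.79×10⁴ = 5.04×10⁻¹⁴ V²
V_n = √(5.04×10⁻¹⁴) = 2.24×10⁻⁷ V = 224 nV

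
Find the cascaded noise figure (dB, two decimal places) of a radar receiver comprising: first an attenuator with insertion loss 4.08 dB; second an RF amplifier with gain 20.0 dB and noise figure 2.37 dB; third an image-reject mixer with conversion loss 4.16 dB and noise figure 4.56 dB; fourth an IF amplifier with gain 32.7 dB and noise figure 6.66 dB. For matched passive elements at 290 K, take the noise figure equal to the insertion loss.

Convert to linear (a loss of L dB is a gain of −L dB): F_i = 10^(NF_i/10), G_i = 10^(G_i,dB/10)
  Stage 1: F_1 = 10^(4.08/10) = 2.559, G_1 = 10^(−4.08/10) = 0.3908
  Stage 2: F_2 = 10^(2.37/10) = 1.726, G_2 = 10^(20.0/10) = 100.0
  Stage 3: F_3 = 10^(4.56/10) = 2.858, G_3 = 10^(−4.16/10) = 0.3837
  Stage 4: F_4 = 10^(6.66/10) = 4.634, G_4 = 10^(32.7/10) = 1862
Friis cascade:
  F = 2.559 + (1.726 − 1)/0.3908 + (2.858 − 1)/39.08 + (4.634 − 1)/15.00 = 4.706
NF = 10 log₁₀(4.706) = 6.73 dB

6.73 dB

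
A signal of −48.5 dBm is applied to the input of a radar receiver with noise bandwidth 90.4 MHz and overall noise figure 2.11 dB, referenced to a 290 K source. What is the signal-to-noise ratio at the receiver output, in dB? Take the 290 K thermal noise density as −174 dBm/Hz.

Noise floor: N = −174 + 10 log₁₀(B) + NF
10 log₁₀(9.04×10⁷) = 79.56 dB
N = −174 + 79.56 + 2.11 = −92.33 dBm
SNR = P_sig − N = −48.5 − (−92.33) = 43.83 dB → 43.8 dB

43.8 dB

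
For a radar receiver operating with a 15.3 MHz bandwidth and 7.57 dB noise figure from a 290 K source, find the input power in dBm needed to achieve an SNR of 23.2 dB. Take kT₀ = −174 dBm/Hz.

−71.4 dBm

Sensitivity = −174 + 10 log₁₀(B) + NF + SNR_min
= −174 + 71.85 + 7.57 + 23.2
= −71.38 dBm → −71.4 dBm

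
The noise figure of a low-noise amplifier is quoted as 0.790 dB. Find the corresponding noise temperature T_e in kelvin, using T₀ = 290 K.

F = 10^(0.790/10) = 1.1995
T_e = (F − 1)·T₀ = (1.1995 − 1) × 290 = 57.9 K

57.9 K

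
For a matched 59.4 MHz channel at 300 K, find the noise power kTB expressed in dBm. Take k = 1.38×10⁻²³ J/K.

P_n = kTB = 1.38×10⁻²³ × 300 × 5.94×10⁷ = 2.46×10⁻¹³ W
In dBm: 10 log₁₀(2.46×10⁻¹³ / 10⁻³) = −96.1 dBm

−96.1 dBm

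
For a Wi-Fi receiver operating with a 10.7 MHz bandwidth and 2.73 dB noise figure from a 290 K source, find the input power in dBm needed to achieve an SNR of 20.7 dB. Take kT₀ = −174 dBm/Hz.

−80.3 dBm

Sensitivity = −174 + 10 log₁₀(B) + NF + SNR_min
= −174 + 70.29 + 2.73 + 20.7
= −80.28 dBm → −80.3 dBm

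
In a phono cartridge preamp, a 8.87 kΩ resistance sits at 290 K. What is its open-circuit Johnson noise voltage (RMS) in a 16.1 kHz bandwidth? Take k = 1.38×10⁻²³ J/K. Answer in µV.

1.51 µV

V_n = √(4kTRB)
4kTRB = 4 × 1.38×10⁻²³ × 290 × 8.87×10³ × 1.61×10⁴ = 2.29×10⁻¹² V²
V_n = √(2.29×10⁻¹²) = 1.51×10⁻⁶ V = 1.51 µV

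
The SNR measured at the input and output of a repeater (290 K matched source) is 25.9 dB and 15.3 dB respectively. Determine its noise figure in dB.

NF (dB) = SNR_in(dB) − SNR_out(dB) when the source is at T₀
NF = 25.9 − 15.3 = 10.6 dB

10.6 dB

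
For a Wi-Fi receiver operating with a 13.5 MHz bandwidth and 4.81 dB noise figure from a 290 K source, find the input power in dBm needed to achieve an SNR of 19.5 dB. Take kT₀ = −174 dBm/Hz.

−78.4 dBm

Sensitivity = −174 + 10 log₁₀(B) + NF + SNR_min
= −174 + 71.3 + 4.81 + 19.5
= −78.39 dBm → −78.4 dBm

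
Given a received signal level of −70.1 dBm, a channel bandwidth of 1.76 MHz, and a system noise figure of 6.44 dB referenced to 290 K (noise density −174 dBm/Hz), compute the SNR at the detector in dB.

35.0 dB

Noise floor: N = −174 + 10 log₁₀(B) + NF
10 log₁₀(1.76×10⁶) = 62.46 dB
N = −174 + 62.46 + 6.44 = −105.10 dBm
SNR = P_sig − N = −70.1 − (−105.10) = 35.00 dB → 35.0 dB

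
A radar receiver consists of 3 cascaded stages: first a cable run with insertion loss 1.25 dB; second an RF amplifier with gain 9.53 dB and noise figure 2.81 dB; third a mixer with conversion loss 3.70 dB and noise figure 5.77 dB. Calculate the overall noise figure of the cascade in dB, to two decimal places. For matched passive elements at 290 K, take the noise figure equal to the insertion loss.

Convert to linear (a loss of L dB is a gain of −L dB): F_i = 10^(NF_i/10), G_i = 10^(G_i,dB/10)
  Stage 1: F_1 = 10^(1.25/10) = 1.334, G_1 = 10^(−1.25/10) = 0.7499
  Stage 2: F_2 = 10^(2.81/10) = 1.910, G_2 = 10^(9.53/10) = 8.974
  Stage 3: F_3 = 10^(5.77/10) = 3.776, G_3 = 10^(−3.70/10) = 0.4266
Friis cascade:
  F = 1.334 + (1.910 − 1)/0.7499 + (3.776 − 1)/6.730 = 2.959
NF = 10 log₁₀(2.959) = 4.71 dB

4.71 dB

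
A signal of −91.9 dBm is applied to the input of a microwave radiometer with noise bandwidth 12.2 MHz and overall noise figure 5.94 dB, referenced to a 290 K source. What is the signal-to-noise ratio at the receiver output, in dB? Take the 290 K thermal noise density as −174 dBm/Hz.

5.3 dB

Noise floor: N = −174 + 10 log₁₀(B) + NF
10 log₁₀(1.22×10⁷) = 70.86 dB
N = −174 + 70.86 + 5.94 = −97.20 dBm
SNR = P_sig − N = −91.9 − (−97.20) = 5.30 dB → 5.3 dB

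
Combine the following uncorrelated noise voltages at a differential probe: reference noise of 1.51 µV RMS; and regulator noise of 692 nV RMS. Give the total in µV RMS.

Uncorrelated sources add in power (mean-square): V_tot = √(ΣV_i²)
V_tot = √[(1.51×10⁻⁶)² + (6.92×10⁻⁷)²] = 1.66×10⁻⁶ V = 1.66 µV

1.66 µV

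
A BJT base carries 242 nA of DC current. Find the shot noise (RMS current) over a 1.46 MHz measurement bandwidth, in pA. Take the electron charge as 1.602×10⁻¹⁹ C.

I_n = √(2qI·B)
2qI·B = 2 × 1.602×10⁻¹⁹ × 2.42×10⁻⁷ × 1.46×10⁶ = 1.13×10⁻¹⁹ A²
I_n = √(1.13×10⁻¹⁹) = 3.36×10⁻¹⁰ A = 336 pA

336 pA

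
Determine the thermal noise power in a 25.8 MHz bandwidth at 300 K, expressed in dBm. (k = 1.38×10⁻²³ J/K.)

P_n = kTB = 1.38×10⁻²³ × 300 × 2.58×10⁷ = 1.07×10⁻¹³ W
In dBm: 10 log₁₀(1.07×10⁻¹³ / 10⁻³) = −99.7 dBm

−99.7 dBm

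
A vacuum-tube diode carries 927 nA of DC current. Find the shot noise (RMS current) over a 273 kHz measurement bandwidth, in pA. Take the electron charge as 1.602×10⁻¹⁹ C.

I_n = √(2qI·B)
2qI·B = 2 × 1.602×10⁻¹⁹ × 9.27×10⁻⁷ × 2.73×10⁵ = 8.11×10⁻²⁰ A²
I_n = √(8.11×10⁻²⁰) = 2.85×10⁻¹⁰ A = 285 pA

285 pA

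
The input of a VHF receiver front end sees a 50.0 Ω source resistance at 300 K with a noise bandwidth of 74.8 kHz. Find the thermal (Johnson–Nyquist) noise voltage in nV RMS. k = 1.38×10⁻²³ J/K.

V_n = √(4kTRB)
4kTRB = 4 × 1.38×10⁻²³ × 300 × 5.00×10¹ × 7.48×10⁴ = 6.19×10⁻¹⁴ V²
V_n = √(6.19×10⁻¹⁴) = 2.49×10⁻⁷ V = 249 nV

249 nV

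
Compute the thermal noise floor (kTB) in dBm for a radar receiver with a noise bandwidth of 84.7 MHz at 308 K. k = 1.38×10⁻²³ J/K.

−94.4 dBm

P_n = kTB = 1.38×10⁻²³ × 308 × 8.47×10⁷ = 3.60×10⁻¹³ W
In dBm: 10 log₁₀(3.60×10⁻¹³ / 10⁻³) = −94.4 dBm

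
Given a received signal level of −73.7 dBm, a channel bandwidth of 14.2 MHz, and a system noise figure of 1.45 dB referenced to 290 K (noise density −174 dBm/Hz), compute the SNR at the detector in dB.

27.3 dB

Noise floor: N = −174 + 10 log₁₀(B) + NF
10 log₁₀(1.42×10⁷) = 71.52 dB
N = −174 + 71.52 + 1.45 = −101.03 dBm
SNR = P_sig − N = −73.7 − (−101.03) = 27.33 dB → 27.3 dB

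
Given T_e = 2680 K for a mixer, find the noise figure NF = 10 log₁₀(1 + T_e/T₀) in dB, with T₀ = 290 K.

10.10 dB

F = 1 + T_e/T₀ = 1 + 2680/290 = 10.2414
NF = 10 log₁₀(10.2414) = 10.10 dB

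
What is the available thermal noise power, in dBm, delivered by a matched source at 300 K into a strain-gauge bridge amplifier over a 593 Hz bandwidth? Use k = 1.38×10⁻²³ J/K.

−146.1 dBm

P_n = kTB = 1.38×10⁻²³ × 300 × 5.93×10² = 2.46×10⁻¹⁸ W
In dBm: 10 log₁₀(2.46×10⁻¹⁸ / 10⁻³) = −146.1 dBm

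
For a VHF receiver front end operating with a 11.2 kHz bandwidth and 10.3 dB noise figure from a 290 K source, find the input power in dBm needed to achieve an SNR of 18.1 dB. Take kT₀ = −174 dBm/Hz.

Sensitivity = −174 + 10 log₁₀(B) + NF + SNR_min
= −174 + 40.49 + 10.3 + 18.1
= −105.11 dBm → −105.1 dBm

−105.1 dBm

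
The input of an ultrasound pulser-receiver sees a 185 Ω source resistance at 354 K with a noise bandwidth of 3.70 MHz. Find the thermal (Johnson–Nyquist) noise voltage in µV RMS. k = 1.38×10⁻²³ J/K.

V_n = √(4kTRB)
4kTRB = 4 × 1.38×10⁻²³ × 354 × 1.85×10² × 3.70×10⁶ = 1.34×10⁻¹¹ V²
V_n = √(1.34×10⁻¹¹) = 3.66×10⁻⁶ V = 3.66 µV

3.66 µV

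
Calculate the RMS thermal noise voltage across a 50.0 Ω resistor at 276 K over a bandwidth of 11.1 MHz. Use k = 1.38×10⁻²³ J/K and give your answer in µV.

V_n = √(4kTRB)
4kTRB = 4 × 1.38×10⁻²³ × 276 × 5.00×10¹ × 1.11×10⁷ = 8.46×10⁻¹² V²
V_n = √(8.46×10⁻¹²) = 2.91×10⁻⁶ V = 2.91 µV

2.91 µV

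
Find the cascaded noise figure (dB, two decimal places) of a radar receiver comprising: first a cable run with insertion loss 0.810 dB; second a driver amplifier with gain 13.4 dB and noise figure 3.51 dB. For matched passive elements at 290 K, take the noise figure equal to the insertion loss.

Convert to linear (a loss of L dB is a gain of −L dB): F_i = 10^(NF_i/10), G_i = 10^(G_i,dB/10)
  Stage 1: F_1 = 10^(0.810/10) = 1.205, G_1 = 10^(−0.810/10) = 0.8299
  Stage 2: F_2 = 10^(3.51/10) = 2.244, G_2 = 10^(13.4/10) = 21.88
Friis cascade:
  F = 1.205 + (2.244 − 1)/0.8299 = 2.704
NF = 10 log₁₀(2.704) = 4.32 dB

4.32 dB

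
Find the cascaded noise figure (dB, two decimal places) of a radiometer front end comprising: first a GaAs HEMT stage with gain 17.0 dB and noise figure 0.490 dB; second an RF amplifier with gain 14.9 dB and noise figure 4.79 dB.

Convert to linear (a loss of L dB is a gain of −L dB): F_i = 10^(NF_i/10), G_i = 10^(G_i,dB/10)
  Stage 1: F_1 = 10^(0.490/10) = 1.119, G_1 = 10^(17.0/10) = 50.12
  Stage 2: F_2 = 10^(4.79/10) = 3.013, G_2 = 10^(14.9/10) = 30.90
Friis cascade:
  F = 1.119 + (3.013 − 1)/50.12 = 1.160
NF = 10 log₁₀(1.160) = 0.64 dB

0.64 dB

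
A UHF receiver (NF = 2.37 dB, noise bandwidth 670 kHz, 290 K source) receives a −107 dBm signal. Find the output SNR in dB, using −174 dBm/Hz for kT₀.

6.4 dB

Noise floor: N = −174 + 10 log₁₀(B) + NF
10 log₁₀(6.70×10⁵) = 58.26 dB
N = −174 + 58.26 + 2.37 = −113.37 dBm
SNR = P_sig − N = −107 − (−113.37) = 6.37 dB → 6.4 dB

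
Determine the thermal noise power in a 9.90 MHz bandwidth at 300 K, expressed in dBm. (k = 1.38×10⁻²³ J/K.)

−103.9 dBm

P_n = kTB = 1.38×10⁻²³ × 300 × 9.90×10⁶ = 4.10×10⁻¹⁴ W
In dBm: 10 log₁₀(4.10×10⁻¹⁴ / 10⁻³) = −103.9 dBm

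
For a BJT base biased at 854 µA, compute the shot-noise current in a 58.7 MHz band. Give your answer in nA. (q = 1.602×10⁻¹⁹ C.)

I_n = √(2qI·B)
2qI·B = 2 × 1.602×10⁻¹⁹ × 8.54×10⁻⁴ × 5.87×10⁷ = 1.61×10⁻¹⁴ A²
I_n = √(1.61×10⁻¹⁴) = 1.27×10⁻⁷ A = 127 nA

127 nA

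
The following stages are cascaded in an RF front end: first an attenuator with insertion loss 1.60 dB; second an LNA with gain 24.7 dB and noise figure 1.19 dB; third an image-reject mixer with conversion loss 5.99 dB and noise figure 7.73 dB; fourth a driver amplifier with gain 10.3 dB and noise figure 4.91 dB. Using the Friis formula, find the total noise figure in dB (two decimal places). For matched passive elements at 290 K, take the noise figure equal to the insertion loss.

2.94 dB

Convert to linear (a loss of L dB is a gain of −L dB): F_i = 10^(NF_i/10), G_i = 10^(G_i,dB/10)
  Stage 1: F_1 = 10^(1.60/10) = 1.445, G_1 = 10^(−1.60/10) = 0.6918
  Stage 2: F_2 = 10^(1.19/10) = 1.315, G_2 = 10^(24.7/10) = 295.1
  Stage 3: F_3 = 10^(7.73/10) = 5.929, G_3 = 10^(−5.99/10) = 0.2518
  Stage 4: F_4 = 10^(4.91/10) = 3.097, G_4 = 10^(10.3/10) = 10.72
Friis cascade:
  F = 1.445 + (1.315 − 1)/0.6918 + (5.929 − 1)/204.2 + (3.097 − 1)/51.40 = 1.966
NF = 10 log₁₀(1.966) = 2.94 dB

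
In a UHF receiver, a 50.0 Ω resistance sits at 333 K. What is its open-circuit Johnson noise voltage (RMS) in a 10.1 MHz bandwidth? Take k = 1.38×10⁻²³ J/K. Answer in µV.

V_n = √(4kTRB)
4kTRB = 4 × 1.38×10⁻²³ × 333 × 5.00×10¹ × 1.01×10⁷ = 9.28×10⁻¹² V²
V_n = √(9.28×10⁻¹²) = 3.05×10⁻⁶ V = 3.05 µV

3.05 µV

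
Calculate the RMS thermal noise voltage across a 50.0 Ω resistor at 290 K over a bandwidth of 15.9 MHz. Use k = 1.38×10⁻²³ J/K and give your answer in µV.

V_n = √(4kTRB)
4kTRB = 4 × 1.38×10⁻²³ × 290 × 5.00×10¹ × 1.59×10⁷ = 1.27×10⁻¹¹ V²
V_n = √(1.27×10⁻¹¹) = 3.57×10⁻⁶ V = 3.57 µV

3.57 µV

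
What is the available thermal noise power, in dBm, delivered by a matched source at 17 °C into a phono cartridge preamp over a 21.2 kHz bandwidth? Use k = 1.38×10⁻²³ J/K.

T = 17 °C + 273.15 = 290.15 K
P_n = kTB = 1.38×10⁻²³ × 290.15 × 2.12×10⁴ = 8.49×10⁻¹⁷ W
In dBm: 10 log₁₀(8.49×10⁻¹⁷ / 10⁻³) = −130.7 dBm

−130.7 dBm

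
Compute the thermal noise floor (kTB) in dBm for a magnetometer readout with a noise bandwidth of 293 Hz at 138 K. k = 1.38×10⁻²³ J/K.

P_n = kTB = 1.38×10⁻²³ × 138 × 2.93×10² = 5.58×10⁻¹⁹ W
In dBm: 10 log₁₀(5.58×10⁻¹⁹ / 10⁻³) = −152.5 dBm

−152.5 dBm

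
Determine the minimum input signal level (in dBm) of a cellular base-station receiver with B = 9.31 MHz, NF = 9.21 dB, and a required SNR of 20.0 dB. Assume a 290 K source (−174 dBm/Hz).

Sensitivity = −174 + 10 log₁₀(B) + NF + SNR_min
= −174 + 69.69 + 9.21 + 20.0
= −75.10 dBm → −75.1 dBm

−75.1 dBm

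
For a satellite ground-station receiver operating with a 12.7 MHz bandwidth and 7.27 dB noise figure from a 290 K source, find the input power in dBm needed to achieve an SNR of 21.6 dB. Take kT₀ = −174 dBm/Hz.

Sensitivity = −174 + 10 log₁₀(B) + NF + SNR_min
= −174 + 71.04 + 7.27 + 21.6
= −74.09 dBm → −74.1 dBm

−74.1 dBm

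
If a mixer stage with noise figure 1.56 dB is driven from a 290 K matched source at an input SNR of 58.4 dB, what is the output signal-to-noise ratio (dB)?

By definition F = SNR_in/SNR_out, so in dB: SNR_out = SNR_in − NF
SNR_out = 58.4 − 1.56 = 56.84 dB

56.84 dB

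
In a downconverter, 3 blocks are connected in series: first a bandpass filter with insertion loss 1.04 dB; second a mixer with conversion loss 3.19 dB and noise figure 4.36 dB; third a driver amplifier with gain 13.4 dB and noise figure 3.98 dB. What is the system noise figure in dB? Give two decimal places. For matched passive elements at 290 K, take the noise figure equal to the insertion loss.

8.72 dB

Convert to linear (a loss of L dB is a gain of −L dB): F_i = 10^(NF_i/10), G_i = 10^(G_i,dB/10)
  Stage 1: F_1 = 10^(1.04/10) = 1.271, G_1 = 10^(−1.04/10) = 0.7870
  Stage 2: F_2 = 10^(4.36/10) = 2.729, G_2 = 10^(−3.19/10) = 0.4797
  Stage 3: F_3 = 10^(3.98/10) = 2.500, G_3 = 10^(13.4/10) = 21.88
Friis cascade:
  F = 1.271 + (2.729 − 1)/0.7870 + (2.500 − 1)/0.3776 = 7.441
NF = 10 log₁₀(7.441) = 8.72 dB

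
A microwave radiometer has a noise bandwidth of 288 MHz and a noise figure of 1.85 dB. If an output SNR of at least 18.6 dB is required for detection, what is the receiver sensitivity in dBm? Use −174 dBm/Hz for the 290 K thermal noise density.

−69.0 dBm

Sensitivity = −174 + 10 log₁₀(B) + NF + SNR_min
= −174 + 84.59 + 1.85 + 18.6
= −68.96 dBm → −69.0 dBm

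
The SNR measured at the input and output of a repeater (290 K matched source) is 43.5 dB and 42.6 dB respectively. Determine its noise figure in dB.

NF (dB) = SNR_in(dB) − SNR_out(dB) when the source is at T₀
NF = 43.5 − 42.6 = 0.9 dB

0.9 dB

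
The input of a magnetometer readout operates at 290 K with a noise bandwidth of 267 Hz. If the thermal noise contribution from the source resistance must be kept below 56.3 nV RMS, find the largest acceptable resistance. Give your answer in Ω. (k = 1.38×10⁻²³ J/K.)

742 Ω

Johnson–Nyquist: V_n = √(4kTRB) ⇒ R = V_n² / (4kTB)
4kTB = 4 × 1.38×10⁻²³ × 290 × 2.67×10² = 4.27×10⁻¹⁸
R = (5.63×10⁻⁸)² / 4.27×10⁻¹⁸ = 7.42×10² Ω = 742 Ω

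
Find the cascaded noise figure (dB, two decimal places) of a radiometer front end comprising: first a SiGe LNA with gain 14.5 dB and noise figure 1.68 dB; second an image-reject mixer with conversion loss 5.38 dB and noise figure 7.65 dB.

Convert to linear (a loss of L dB is a gain of −L dB): F_i = 10^(NF_i/10), G_i = 10^(G_i,dB/10)
  Stage 1: F_1 = 10^(1.68/10) = 1.472, G_1 = 10^(14.5/10) = 28.18
  Stage 2: F_2 = 10^(7.65/10) = 5.821, G_2 = 10^(−5.38/10) = 0.2897
Friis cascade:
  F = 1.472 + (5.821 − 1)/28.18 = 1.643
NF = 10 log₁₀(1.643) = 2.16 dB

2.16 dB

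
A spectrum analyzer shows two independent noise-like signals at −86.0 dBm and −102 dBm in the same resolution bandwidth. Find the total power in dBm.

Convert to linear, add, convert back:
P₁ = 2.51×10⁻¹² W, P₂ = 6.31×10⁻¹⁴ W
P_tot = 2.57×10⁻¹² W → 10 log₁₀(P_tot / 10⁻³) = −85.9 dBm

−85.9 dBm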